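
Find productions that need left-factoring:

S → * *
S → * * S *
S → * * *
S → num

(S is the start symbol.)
Left-factoring is needed when two productions for the same non-terminal
share a common prefix on the right-hand side.

Productions for S:
  S → * *
  S → * * S *
  S → * * *
  S → num

Found common prefix '* *' in productions for S

Answer: Yes, S has productions with common prefix '* *'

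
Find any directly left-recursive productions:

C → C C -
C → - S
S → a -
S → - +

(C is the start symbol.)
Direct left recursion occurs when N → N α for some non-terminal N (the right-hand side begins with the left-hand side itself).

C → C C -: LEFT RECURSIVE (starts with C)
C → - S: starts with '-'
S → a -: starts with a
S → - +: starts with '-'

The grammar has direct left recursion on: C.

Answer: Yes, C is left-recursive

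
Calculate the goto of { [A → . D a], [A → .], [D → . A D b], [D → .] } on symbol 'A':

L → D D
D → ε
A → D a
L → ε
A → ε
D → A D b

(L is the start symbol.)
GOTO(I, 'A') = CLOSURE({ [A → αX.β] : [A → α.Xβ] ∈ I, X = 'A' })

Items with dot before 'A', with the dot advanced:
  [D → . A D b] → [D → A . D b]
Closure of the advanced items:
  [D → A . D b] has the dot before D: add [D → .], [D → . A D b]
  [D → . A D b] has the dot before A: add [A → . D a], [A → .]

GOTO = { [A → . D a], [A → .], [D → . A D b], [D → .], [D → A . D b] }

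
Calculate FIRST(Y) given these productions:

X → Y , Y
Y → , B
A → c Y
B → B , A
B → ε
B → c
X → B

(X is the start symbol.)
To compute FIRST(Y), examine every production with Y on the left-hand side, reading each right-hand side left to right until a non-nullable symbol is reached.

From Y → , B:
  - ',' is a terminal: add ',' and stop

Collecting: FIRST(Y) = { ',' }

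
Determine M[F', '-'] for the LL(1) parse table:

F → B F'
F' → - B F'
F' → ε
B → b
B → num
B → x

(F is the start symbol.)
To find M[F', '-'], we find productions for F' where '-' is in the predict set (PREDICT(N → α) = (FIRST(α) \ {ε}) ∪ (FOLLOW(N) if α ⇒* ε)).

Relevant sets:
  FOLLOW(F') = { $ }

F' → - B F': PREDICT = { '-' }
  '-' is in predict set, so this production goes in M[F', '-']
F' → ε: PREDICT = { $ }

M[F', '-'] = F' → - B F'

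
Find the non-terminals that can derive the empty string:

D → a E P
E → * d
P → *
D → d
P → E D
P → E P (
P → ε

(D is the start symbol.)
{ 'P' }

A non-terminal is nullable if it can derive ε (the empty string): either it has an ε-production, or it has a production whose right-hand side consists entirely of nullable non-terminals.

ε-productions: P → ε
So P is immediately nullable.
No further non-terminal can be added: every production for the remaining non-terminals contains a terminal or a non-nullable non-terminal.
Nullable = { 'P' }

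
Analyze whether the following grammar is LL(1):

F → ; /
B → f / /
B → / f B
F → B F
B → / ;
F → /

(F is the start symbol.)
No. Predict set conflict for F: { '/' }

A grammar is LL(1) if for each non-terminal N with multiple productions, the predict sets of those productions are pairwise disjoint, where PREDICT(N → α) = (FIRST(α) \ {ε}) ∪ (FOLLOW(N) if α ⇒* ε).

Relevant sets:
  FIRST(B) = { '/', 'f' }

For F:
  PREDICT(F → ';' '/') = { ';' }
  PREDICT(F → B F) = { '/', 'f' }
  PREDICT(F → '/') = { '/' }
For B:
  PREDICT(B → f '/' '/') = { 'f' }
  PREDICT(B → '/' f B) = { '/' }
  PREDICT(B → '/' ';') = { '/' }

Conflict found: Predict set conflict for F: { '/' }
The grammar is NOT LL(1).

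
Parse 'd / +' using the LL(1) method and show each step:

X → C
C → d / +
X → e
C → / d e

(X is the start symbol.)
LL(1) parsing maintains a stack (initially the start symbol over $) and the input. At each step: if the stack top is a terminal, match it against the current input token; if it is a non-terminal N, replace it with the RHS of M[N, lookahead] (the unique production whose predict set contains the lookahead).

Stack is shown with the top on the left.

Stack    Input    Action
------------------------
X $      d / + $  output X → C
C $      d / + $  output C → d / +
d / + $  d / + $  match 'd'
/ + $    / + $    match '/'
+ $      + $      match '+'
$        $        accept

The string is accepted.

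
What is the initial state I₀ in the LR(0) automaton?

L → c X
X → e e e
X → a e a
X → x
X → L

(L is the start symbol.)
First, augment the grammar with L' → L
I₀ = CLOSURE({ [L' → . L] }):
  [L' → . L] has the dot before L: add [L → . c X]
No further items can be added.

I₀ = { [L → . c X], [L' → . L] }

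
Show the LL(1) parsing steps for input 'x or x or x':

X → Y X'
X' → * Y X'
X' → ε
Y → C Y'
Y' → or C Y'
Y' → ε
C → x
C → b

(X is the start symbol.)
Stack is shown with the top on the left.

Stack         Input          Action
-----------------------------------
X $           x or x or x $  output X → Y X'
Y X' $        x or x or x $  output Y → C Y'
C Y' X' $     x or x or x $  output C → x
x Y' X' $     x or x or x $  match 'x'
Y' X' $       or x or x $    output Y' → or C Y'
or C Y' X' $  or x or x $    match 'or'
C Y' X' $     x or x $       output C → x
x Y' X' $     x or x $       match 'x'
Y' X' $       or x $         output Y' → or C Y'
or C Y' X' $  or x $         match 'or'
C Y' X' $     x $            output C → x
x Y' X' $     x $            match 'x'
Y' X' $       $              output Y' → ε
X' $          $              output X' → ε
$             $              accept

The string is accepted.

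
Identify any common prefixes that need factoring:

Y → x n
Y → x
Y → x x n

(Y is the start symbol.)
Yes, Y has productions with common prefix 'x'

Left-factoring is needed when two productions for the same non-terminal
share a common prefix on the right-hand side.

Productions for Y:
  Y → x n
  Y → x
  Y → x x n

Found common prefix 'x' in productions for Y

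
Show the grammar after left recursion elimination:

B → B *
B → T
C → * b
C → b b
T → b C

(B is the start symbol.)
B is directly left-recursive. The standard transformation for
  A → A α₁ | ... | A α_m | β₁ | ... | β_n
is
  A  → β₁ A' | ... | β_n A'
  A' → α₁ A' | ... | α_m A' | ε

B → T becomes B → T B'
B → B * becomes B' → * B'
Add B' → ε

Productions for other non-terminals are unchanged:
  C → * b
  C → b b
  T → b C

Resulting grammar:
B → T B'
B' → * B'
B' → ε
C → * b
C → b b
T → b C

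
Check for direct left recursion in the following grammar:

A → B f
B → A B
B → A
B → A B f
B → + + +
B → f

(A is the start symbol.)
Direct left recursion occurs when N → N α for some non-terminal N (the right-hand side begins with the left-hand side itself).

A → B f: starts with B
B → A B: starts with A
B → A: starts with A
B → A B f: starts with A
B → + + +: starts with '+'
B → f: starts with f

No direct left recursion found.

Answer: No direct left recursion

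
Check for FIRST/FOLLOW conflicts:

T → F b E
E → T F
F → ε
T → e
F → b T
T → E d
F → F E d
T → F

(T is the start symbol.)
A FIRST/FOLLOW conflict occurs when a non-terminal N has a nullable alternative N → β (β ⇒* ε) and another alternative N → α with FIRST(α) ∩ FOLLOW(N) ≠ ∅: on such a lookahead the parser cannot decide between expanding α and letting N vanish via β.

Nullable non-terminals: E, F, T.
FIRST sets used below: FIRST(F) = { 'b', 'd', 'e', ε }, FIRST(E) = { 'b', 'd', 'e', ε }
E has a nullable alternative but only one production, so nothing to check.

F: nullable alternative(s) F → ε; FOLLOW(F) = { $, 'b', 'd', 'e' }
  F → ε: FIRST \ {ε} = { } — this is the only nullable alternative, skip
  F → b T: FIRST \ {ε} = { 'b' } — overlaps FOLLOW(F) on { 'b' }: CONFLICT
  F → F E d: FIRST \ {ε} = { 'b', 'd', 'e' } — overlaps FOLLOW(F) on { 'b', 'd', 'e' }: CONFLICT

T: nullable alternative(s) T → F; FOLLOW(T) = { $, 'b', 'd', 'e' }
  T → F b E: FIRST \ {ε} = { 'b', 'd', 'e' } — overlaps FOLLOW(T) on { 'b', 'd', 'e' }: CONFLICT
  T → e: FIRST \ {ε} = { 'e' } — overlaps FOLLOW(T) on { 'e' }: CONFLICT
  T → E d: FIRST \ {ε} = { 'b', 'd', 'e' } — overlaps FOLLOW(T) on { 'b', 'd', 'e' }: CONFLICT
  T → F: FIRST \ {ε} = { 'b', 'd', 'e' } — this is the only nullable alternative, skip

So the grammar has 5 FIRST/FOLLOW conflicts (marked CONFLICT above).

Answer: Yes. T → F b E with FOLLOW(T) on { 'b', 'd', 'e' }; T → e with FOLLOW(T) on { 'e' }; T → E d with FOLLOW(T) on { 'b', 'd', 'e' }; F → b T with FOLLOW(F) on { 'b' }; F → F E d with FOLLOW(F) on { 'b', 'd', 'e' }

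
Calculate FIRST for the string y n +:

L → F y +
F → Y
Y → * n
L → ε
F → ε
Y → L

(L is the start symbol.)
{ 'y' }

To compute FIRST(y n +), process the symbols left to right:
Symbol y is a terminal. Add 'y' and stop.
FIRST(y n +) = { 'y' }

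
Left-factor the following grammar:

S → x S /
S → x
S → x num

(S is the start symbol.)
Left-factoring transforms A → αβ₁ | αβ₂ into A → αA' and A' → β₁ | β₂
(α is the longest common prefix among the alternatives). Repeat until
no nonterminal has two alternatives with a common prefix.

Round 1: S has alternatives sharing prefix 'x'. Introduce S': S → x S'
  Add: S' → S /
  Add: S' → ε
  Add: S' → num

No remaining common prefixes — done.

Resulting grammar:
S → x S'
S' → S /
S' → ε
S' → num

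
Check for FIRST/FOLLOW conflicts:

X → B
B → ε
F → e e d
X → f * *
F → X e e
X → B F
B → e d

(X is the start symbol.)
Nullable non-terminals: B, X.
FIRST sets used below: FIRST(B) = { 'e', ε }, FIRST(F) = { 'e', 'f' }

B: nullable alternative(s) B → ε; FOLLOW(B) = { $, 'e', 'f' }
  B → ε: FIRST \ {ε} = { } — this is the only nullable alternative, skip
  B → e d: FIRST \ {ε} = { 'e' } — overlaps FOLLOW(B) on { 'e' }: CONFLICT

X: nullable alternative(s) X → B; FOLLOW(X) = { $, 'e' }
  X → B: FIRST \ {ε} = { 'e' } — this is the only nullable alternative, skip
  X → f * *: FIRST \ {ε} = { 'f' } — disjoint from FOLLOW(X)
  X → B F: FIRST \ {ε} = { 'e', 'f' } — overlaps FOLLOW(X) on { 'e' }: CONFLICT

F has no nullable alternative, so no FIRST/FOLLOW check is needed there.

So the grammar has 2 FIRST/FOLLOW conflicts (marked CONFLICT above).

Answer: Yes. X → B F with FOLLOW(X) on { 'e' }; B → e d with FOLLOW(B) on { 'e' }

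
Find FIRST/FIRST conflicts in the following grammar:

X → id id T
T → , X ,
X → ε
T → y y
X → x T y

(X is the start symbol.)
A FIRST/FIRST conflict occurs when two productions N → α and N → β for the same non-terminal have FIRST(α) ∩ FIRST(β) ≠ ∅ (with ε ∈ FIRST of a nullable right-hand side, so two nullable alternatives also conflict).

Productions for X:
  X → id id T: FIRST = { 'id' }
  X → ε: FIRST = { ε }
  X → x T y: FIRST = { 'x' }
Productions for T:
  T → , X ,: FIRST = { ',' }
  T → y y: FIRST = { 'y' }

All alternatives of each non-terminal have pairwise disjoint FIRST sets.

Answer: No FIRST/FIRST conflicts.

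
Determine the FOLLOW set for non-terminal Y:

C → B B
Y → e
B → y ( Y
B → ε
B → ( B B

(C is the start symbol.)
{ $, '(', 'y' }

In B → y ( Y: Y is at the end, add FOLLOW(B)

The FOLLOW sets referred to above (computed the same way, to a fixed point):
  FOLLOW(B) = { $, '(', 'y' }

Taking the union: FOLLOW(Y) = { $, '(', 'y' }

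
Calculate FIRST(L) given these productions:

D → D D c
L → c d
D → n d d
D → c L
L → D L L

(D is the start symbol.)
To compute FIRST(L), examine every production with L on the left-hand side, reading each right-hand side left to right until a non-nullable symbol is reached.

FIRST sets of the other non-terminals involved (by the same procedure, iterated to a fixed point):
  FIRST(D) = { 'c', 'n' }

From L → c d:
  - c is a terminal: add 'c' and stop
From L → D L L:
  - D is a non-terminal: add FIRST(D) \ {ε} = { 'c', 'n' }
    D is not nullable, so stop

Collecting: FIRST(L) = { 'c', 'n' }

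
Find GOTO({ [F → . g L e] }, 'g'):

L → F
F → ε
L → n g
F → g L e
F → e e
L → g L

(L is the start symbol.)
{ [F → . e e], [F → . g L e], [F → .], [F → g . L e], [L → . F], [L → . g L], [L → . n g] }

GOTO(I, 'g') = CLOSURE({ [A → αX.β] : [A → α.Xβ] ∈ I, X = 'g' })

Items with dot before 'g', with the dot advanced:
  [F → . g L e] → [F → g . L e]
Closure of the advanced items:
  [F → g . L e] has the dot before L: add [L → . F], [L → . n g], [L → . g L]
  [L → . F] has the dot before F: add [F → .], [F → . g L e], [F → . e e]

GOTO = { [F → . e e], [F → . g L e], [F → .], [F → g . L e], [L → . F], [L → . g L], [L → . n g] }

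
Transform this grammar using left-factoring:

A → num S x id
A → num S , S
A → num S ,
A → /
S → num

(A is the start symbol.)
A → num S A'
A' → x id
A' → , A''
A'' → S
A'' → ε
A → /
S → num

Left-factoring transforms A → αβ₁ | αβ₂ into A → αA' and A' → β₁ | β₂
(α is the longest common prefix among the alternatives). Repeat until
no nonterminal has two alternatives with a common prefix.

Round 1: A has alternatives sharing prefix 'num S'. Introduce A': A → num S A'
  Add: A' → x id
  Add: A' → , S
  Add: A' → ,

Round 2: A' has alternatives sharing prefix ','. Introduce A'': A' → , A''
  Add: A'' → S
  Add: A'' → ε

No remaining common prefixes — done.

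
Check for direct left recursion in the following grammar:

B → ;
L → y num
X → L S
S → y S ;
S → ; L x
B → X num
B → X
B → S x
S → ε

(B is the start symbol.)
No direct left recursion

Direct left recursion occurs when N → N α for some non-terminal N (the right-hand side begins with the left-hand side itself).

B → ;: starts with ';'
L → y num: starts with y
X → L S: starts with L
S → y S ;: starts with y
S → ; L x: starts with ';'
B → X num: starts with X
B → X: starts with X
B → S x: starts with S
S → ε: starts with ε

No direct left recursion found.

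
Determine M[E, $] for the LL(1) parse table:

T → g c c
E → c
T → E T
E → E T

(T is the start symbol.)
Empty (error entry)

To find M[E, $], we find productions for E where $ is in the predict set (PREDICT(N → α) = (FIRST(α) \ {ε}) ∪ (FOLLOW(N) if α ⇒* ε)).

Relevant sets:
  FIRST(E) = { 'c' }

E → c: PREDICT = { 'c' }
E → E T: PREDICT = { 'c' }

M[E, $] is empty (no production applies)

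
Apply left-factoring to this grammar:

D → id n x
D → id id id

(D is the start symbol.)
Left-factoring transforms A → αβ₁ | αβ₂ into A → αA' and A' → β₁ | β₂
(α is the longest common prefix among the alternatives). Repeat until
no nonterminal has two alternatives with a common prefix.

Round 1: D has alternatives sharing prefix 'id'. Introduce D': D → id D'
  Add: D' → n x
  Add: D' → id id

No remaining common prefixes — done.

Resulting grammar:
D → id D'
D' → n x
D' → id id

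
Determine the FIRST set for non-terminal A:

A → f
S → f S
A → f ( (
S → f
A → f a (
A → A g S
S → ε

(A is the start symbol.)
To compute FIRST(A), examine every production with A on the left-hand side, reading each right-hand side left to right until a non-nullable symbol is reached.

From A → f:
  - f is a terminal: add 'f' and stop
From A → f ( (:
  - f is a terminal: add 'f' and stop
From A → f a (:
  - f is a terminal: add 'f' and stop
From A → A g S:
  - A is the symbol being defined: contributes nothing new
    A is not nullable, so stop

Collecting: FIRST(A) = { 'f' }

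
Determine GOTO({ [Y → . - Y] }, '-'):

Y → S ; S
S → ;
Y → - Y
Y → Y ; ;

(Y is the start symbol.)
{ [S → . ;], [Y → - . Y], [Y → . - Y], [Y → . S ; S], [Y → . Y ; ;] }

GOTO(I, '-') = CLOSURE({ [A → αX.β] : [A → α.Xβ] ∈ I, X = '-' })

Items with dot before '-', with the dot advanced:
  [Y → . - Y] → [Y → - . Y]
Closure of the advanced items:
  [Y → - . Y] has the dot before Y: add [Y → . S ; S], [Y → . - Y], [Y → . Y ; ;]
  [Y → . S ; S] has the dot before S: add [S → . ;]

GOTO = { [S → . ;], [Y → - . Y], [Y → . - Y], [Y → . S ; S], [Y → . Y ; ;] }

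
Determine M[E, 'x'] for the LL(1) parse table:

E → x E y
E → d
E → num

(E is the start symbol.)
To find M[E, 'x'], we find productions for E where 'x' is in the predict set (PREDICT(N → α) = (FIRST(α) \ {ε}) ∪ (FOLLOW(N) if α ⇒* ε)).

E → x E y: PREDICT = { 'x' }
  'x' is in predict set, so this production goes in M[E, 'x']
E → d: PREDICT = { 'd' }
E → num: PREDICT = { 'num' }

M[E, 'x'] = E → x E y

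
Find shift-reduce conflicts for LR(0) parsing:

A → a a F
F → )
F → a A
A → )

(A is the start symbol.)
Augment with A' → A and build the canonical LR(0) collection (I0 = CLOSURE({[A' → . A]}), then GOTO on every symbol after a dot until no new states appear). It has 9 states:
  I0: { [A → . )], [A → . a a F], [A' → . A] }  — shift
  I1: { [A → ) .] }  — reduce
  I2: { [A' → A .] }  — accept
  I3: { [A → a . a F] }  — shift
  I4: { [A → a a . F], [F → . )], [F → . a A] }  — shift
  I5: { [F → ) .] }  — reduce
  I6: { [A → a a F .] }  — reduce
  I7: { [A → . )], [A → . a a F], [F → a . A] }  — shift
  I8: { [F → a A .] }  — reduce

No state contains both a complete item and a shift item.

Answer: No shift-reduce conflicts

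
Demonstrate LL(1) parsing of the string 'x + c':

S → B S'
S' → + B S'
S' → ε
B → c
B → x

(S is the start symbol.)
Stack is shown with the top on the left.

Stack     Input    Action
-------------------------
S $       x + c $  output S → B S'
B S' $    x + c $  output B → x
x S' $    x + c $  match 'x'
S' $      + c $    output S' → + B S'
+ B S' $  + c $    match '+'
B S' $    c $      output B → c
c S' $    c $      match 'c'
S' $      $        output S' → ε
$         $        accept

The string is accepted.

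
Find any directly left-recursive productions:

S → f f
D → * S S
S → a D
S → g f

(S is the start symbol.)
Direct left recursion occurs when N → N α for some non-terminal N (the right-hand side begins with the left-hand side itself).

S → f f: starts with f
D → * S S: starts with '*'
S → a D: starts with a
S → g f: starts with g

No direct left recursion found.

Answer: No direct left recursion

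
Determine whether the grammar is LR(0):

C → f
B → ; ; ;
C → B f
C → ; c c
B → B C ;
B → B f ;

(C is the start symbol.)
No. Shift-reduce conflict between [C → B f .] and [B → B f . ;]

A grammar is LR(0) if no state in the canonical LR(0) collection has:
  - both a shift item (dot before a terminal) and a complete item (shift-reduce conflict), or
  - two or more complete items (reduce-reduce conflict; the accept item [C' → C .] counts as a complete item here).

Augment with C' → C and build the canonical LR(0) collection (I0 = CLOSURE({[C' → . C]}), then GOTO on every symbol after a dot until no new states appear). It has 13 states:
  I0: { [B → . ; ; ;], [B → . B C ;], [B → . B f ;], [C → . ; c c], [C → . B f], [C → . f], [C' → . C] }  — shift
  I1: { [B → ; . ; ;], [C → ; . c c] }  — shift
  I2: { [B → . ; ; ;], [B → . B C ;], [B → . B f ;], [B → B . C ;], [B → B . f ;], [C → . ; c c], [C → . B f], [C → . f], [C → B . f] }  — shift
  I3: { [C' → C .] }  — accept
  I4: { [C → f .] }  — reduce
  I5: { [B → B C . ;] }  — shift
  I6: { [B → B f . ;], [C → B f .], [C → f .] }  — shift, 2 reduces
  I7: { [B → B f ; .] }  — reduce
  I8: { [B → B C ; .] }  — reduce
  I9: { [B → ; ; . ;] }  — shift
  I10: { [C → ; c . c] }  — shift
  I11: { [C → ; c c .] }  — reduce
  I12: { [B → ; ; ; .] }  — reduce

Conflict in state I6:
  Shift-reduce conflict between [C → B f .] and [B → B f . ;]
So the grammar is NOT LR(0).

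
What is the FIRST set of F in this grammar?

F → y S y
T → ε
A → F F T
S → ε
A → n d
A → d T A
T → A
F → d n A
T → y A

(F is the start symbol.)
{ 'd', 'y' }

To compute FIRST(F), examine every production with F on the left-hand side, reading each right-hand side left to right until a non-nullable symbol is reached.

From F → y S y:
  - y is a terminal: add 'y' and stop
From F → d n A:
  - d is a terminal: add 'd' and stop

Collecting: FIRST(F) = { 'd', 'y' }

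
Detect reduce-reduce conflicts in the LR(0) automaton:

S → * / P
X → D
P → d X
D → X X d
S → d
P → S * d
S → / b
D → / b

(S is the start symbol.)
No reduce-reduce conflicts

A reduce-reduce conflict occurs when an LR(0) state has two complete items [A → α .] and [B → β .] — both call for a reduction, and with no lookahead the parser cannot choose between them.

Augment with S' → S and build the canonical LR(0) collection (I0 = CLOSURE({[S' → . S]}), then GOTO on every symbol after a dot until no new states appear). It has 18 states:
  I0: { [S → . * / P], [S → . / b], [S → . d], [S' → . S] }  — shift
  I1: { [S → * . / P] }  — shift
  I2: { [S → / . b] }  — shift
  I3: { [S' → S .] }  — accept
  I4: { [S → d .] }  — reduce
  I5: { [S → / b .] }  — reduce
  I6: { [P → . S * d], [P → . d X], [S → * / . P], [S → . * / P], [S → . / b], [S → . d] }  — shift
  I7: { [S → * / P .] }  — reduce
  I8: { [P → S . * d] }  — shift
  I9: { [D → . / b], [D → . X X d], [P → d . X], [S → d .], [X → . D] }  — shift, reduce
  I10: { [D → / . b] }  — shift
  I11: { [X → D .] }  — reduce
  I12: { [D → . / b], [D → . X X d], [D → X . X d], [P → d X .], [X → . D] }  — shift, reduce
  I13: { [D → . / b], [D → . X X d], [D → X . X d], [D → X X . d], [X → . D] }  — shift
  I14: { [D → X X d .] }  — reduce
  I15: { [D → / b .] }  — reduce
  I16: { [P → S * . d] }  — shift
  I17: { [P → S * d .] }  — reduce

No state contains more than one complete item.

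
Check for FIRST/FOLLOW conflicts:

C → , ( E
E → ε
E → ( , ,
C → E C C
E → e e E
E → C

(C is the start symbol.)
Yes. E → '(' ',' ',' with FOLLOW(E) on { '(' }; E → e e E with FOLLOW(E) on { 'e' }; E → C with FOLLOW(E) on { '(', ',', 'e' }

A FIRST/FOLLOW conflict occurs when a non-terminal N has a nullable alternative N → β (β ⇒* ε) and another alternative N → α with FIRST(α) ∩ FOLLOW(N) ≠ ∅: on such a lookahead the parser cannot decide between expanding α and letting N vanish via β.

Nullable non-terminals: E.
FIRST sets used below: FIRST(C) = { '(', ',', 'e' }

E: nullable alternative(s) E → ε; FOLLOW(E) = { $, '(', ',', 'e' }
  E → ε: FIRST \ {ε} = { } — this is the only nullable alternative, skip
  E → ( , ,: FIRST \ {ε} = { '(' } — overlaps FOLLOW(E) on { '(' }: CONFLICT
  E → e e E: FIRST \ {ε} = { 'e' } — overlaps FOLLOW(E) on { 'e' }: CONFLICT
  E → C: FIRST \ {ε} = { '(', ',', 'e' } — overlaps FOLLOW(E) on { '(', ',', 'e' }: CONFLICT

C has no nullable alternative, so no FIRST/FOLLOW check is needed there.

So the grammar has 3 FIRST/FOLLOW conflicts (marked CONFLICT above).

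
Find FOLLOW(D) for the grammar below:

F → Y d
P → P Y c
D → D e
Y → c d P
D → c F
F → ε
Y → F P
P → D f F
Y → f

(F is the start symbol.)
{ 'e', 'f' }

To compute FOLLOW(D), find every occurrence of D on a right-hand side N → α D β: add FIRST(β) \ {ε}, and if β is empty or nullable also add FOLLOW(N). Iterate to a fixed point.

In D → D e: D is followed by e, add FIRST(e) \ {ε} = { 'e' }
In P → D f F: D is followed by f F, add FIRST(f F) \ {ε} = { 'f' }

Taking the union: FOLLOW(D) = { 'e', 'f' }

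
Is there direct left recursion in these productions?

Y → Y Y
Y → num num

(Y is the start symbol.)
Yes, Y is left-recursive

Y → Y Y: LEFT RECURSIVE (starts with Y)
Y → num num: starts with num

The grammar has direct left recursion on: Y.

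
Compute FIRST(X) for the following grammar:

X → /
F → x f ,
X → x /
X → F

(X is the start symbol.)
{ '/', 'x' }

To compute FIRST(X), examine every production with X on the left-hand side, reading each right-hand side left to right until a non-nullable symbol is reached.

FIRST sets of the other non-terminals involved (by the same procedure, iterated to a fixed point):
  FIRST(F) = { 'x' }

From X → /:
  - '/' is a terminal: add '/' and stop
From X → x /:
  - x is a terminal: add 'x' and stop
From X → F:
  - F is a non-terminal: add FIRST(F) \ {ε} = { 'x' }
    F is not nullable, so stop

Collecting: FIRST(X) = { '/', 'x' }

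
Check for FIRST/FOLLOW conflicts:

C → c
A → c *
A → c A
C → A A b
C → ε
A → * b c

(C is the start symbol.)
A FIRST/FOLLOW conflict occurs when a non-terminal N has a nullable alternative N → β (β ⇒* ε) and another alternative N → α with FIRST(α) ∩ FOLLOW(N) ≠ ∅: on such a lookahead the parser cannot decide between expanding α and letting N vanish via β.

Nullable non-terminals: C.
FIRST sets used below: FIRST(A) = { '*', 'c' }

C: nullable alternative(s) C → ε; FOLLOW(C) = { $ }
  C → c: FIRST \ {ε} = { 'c' } — disjoint from FOLLOW(C)
  C → A A b: FIRST \ {ε} = { '*', 'c' } — disjoint from FOLLOW(C)
  C → ε: FIRST \ {ε} = { } — this is the only nullable alternative, skip

A has no nullable alternative, so no FIRST/FOLLOW check is needed there.

No FIRST/FOLLOW conflicts found.

Answer: No FIRST/FOLLOW conflicts.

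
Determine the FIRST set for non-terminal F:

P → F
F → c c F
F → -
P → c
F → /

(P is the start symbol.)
{ '-', '/', 'c' }

To compute FIRST(F), examine every production with F on the left-hand side, reading each right-hand side left to right until a non-nullable symbol is reached.

From F → c c F:
  - c is a terminal: add 'c' and stop
From F → -:
  - '-' is a terminal: add '-' and stop
From F → /:
  - '/' is a terminal: add '/' and stop

Collecting: FIRST(F) = { '-', '/', 'c' }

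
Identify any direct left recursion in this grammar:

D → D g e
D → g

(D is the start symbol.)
Yes, D is left-recursive

D → D g e: LEFT RECURSIVE (starts with D)
D → g: starts with g

The grammar has direct left recursion on: D.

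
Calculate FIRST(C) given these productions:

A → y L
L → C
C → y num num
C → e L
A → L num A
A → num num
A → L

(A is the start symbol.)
From C → y num num:
  - y is a terminal: add 'y' and stop
From C → e L:
  - e is a terminal: add 'e' and stop

Collecting: FIRST(C) = { 'e', 'y' }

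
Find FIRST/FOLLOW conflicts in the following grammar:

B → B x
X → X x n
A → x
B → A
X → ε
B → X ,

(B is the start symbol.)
Yes. X → X x n with FOLLOW(X) on { 'x' }

Nullable non-terminals: X.
FIRST sets used below: FIRST(X) = { 'x', ε }

X: nullable alternative(s) X → ε; FOLLOW(X) = { ',', 'x' }
  X → X x n: FIRST \ {ε} = { 'x' } — overlaps FOLLOW(X) on { 'x' }: CONFLICT
  X → ε: FIRST \ {ε} = { } — this is the only nullable alternative, skip

A, B have no nullable alternative, so no FIRST/FOLLOW check is needed there.

So the grammar has 1 FIRST/FOLLOW conflict (marked CONFLICT above).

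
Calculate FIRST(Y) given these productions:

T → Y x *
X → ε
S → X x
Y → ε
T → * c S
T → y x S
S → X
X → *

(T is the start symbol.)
{ ε }

To compute FIRST(Y), examine every production with Y on the left-hand side, reading each right-hand side left to right until a non-nullable symbol is reached.

From Y → ε:
  - ε-production, so ε ∈ FIRST(Y)

Collecting: FIRST(Y) = { ε }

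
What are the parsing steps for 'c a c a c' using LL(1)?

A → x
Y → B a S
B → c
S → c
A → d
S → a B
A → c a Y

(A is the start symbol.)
LL(1) parsing maintains a stack (initially the start symbol over $) and the input. At each step: if the stack top is a terminal, match it against the current input token; if it is a non-terminal N, replace it with the RHS of M[N, lookahead] (the unique production whose predict set contains the lookahead).

Stack is shown with the top on the left.

Stack    Input        Action
----------------------------
A $      c a c a c $  output A → c a Y
c a Y $  c a c a c $  match 'c'
a Y $    a c a c $    match 'a'
Y $      c a c $      output Y → B a S
B a S $  c a c $      output B → c
c a S $  c a c $      match 'c'
a S $    a c $        match 'a'
S $      c $          output S → c
c $      c $          match 'c'
$        $            accept

The string is accepted.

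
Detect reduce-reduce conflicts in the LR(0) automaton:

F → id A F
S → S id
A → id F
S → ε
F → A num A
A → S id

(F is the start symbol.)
Augment with F' → F and build the canonical LR(0) collection (I0 = CLOSURE({[F' → . F]}), then GOTO on every symbol after a dot until no new states appear). It has 12 states:
  I0: { [A → . S id], [A → . id F], [F → . A num A], [F → . id A F], [F' → . F], [S → . S id], [S → .] }  — shift, reduce
  I1: { [F → A . num A] }  — shift
  I2: { [F' → F .] }  — accept
  I3: { [A → S . id], [S → S . id] }  — shift
  I4: { [A → . S id], [A → . id F], [A → id . F], [F → . A num A], [F → . id A F], [F → id . A F], [S → . S id], [S → .] }  — shift, reduce
  I5: { [A → . S id], [A → . id F], [F → . A num A], [F → . id A F], [F → A . num A], [F → id A . F], [S → . S id], [S → .] }  — shift, reduce
  I6: { [A → id F .] }  — reduce
  I7: { [F → id A F .] }  — reduce
  I8: { [A → . S id], [A → . id F], [F → A num . A], [S → . S id], [S → .] }  — shift, reduce
  I9: { [F → A num A .] }  — reduce
  I10: { [A → . S id], [A → . id F], [A → id . F], [F → . A num A], [F → . id A F], [S → . S id], [S → .] }  — shift, reduce
  I11: { [A → S id .], [S → S id .] }  — 2 reduces

I11 contains complete items [A → S id .], [S → S id .] — reduce-reduce conflict.

Answer: Yes — I11: [A → S id .] vs [S → S id .]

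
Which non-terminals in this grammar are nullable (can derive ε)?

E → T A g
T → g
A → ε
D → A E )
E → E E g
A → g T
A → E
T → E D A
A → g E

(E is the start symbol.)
A non-terminal is nullable if it can derive ε (the empty string): either it has an ε-production, or it has a production whose right-hand side consists entirely of nullable non-terminals.

ε-productions: A → ε
So A is immediately nullable.
No further non-terminal can be added: every production for the remaining non-terminals contains a terminal or a non-nullable non-terminal.
Nullable = { 'A' }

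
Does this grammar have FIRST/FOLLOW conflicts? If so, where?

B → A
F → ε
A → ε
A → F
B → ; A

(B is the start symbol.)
Nullable non-terminals: A, B, F.
FIRST sets used below: FIRST(F) = { ε }, FIRST(A) = { ε }

A: nullable alternative(s) A → ε, A → F; FOLLOW(A) = { $ }
  A → ε: FIRST \ {ε} = { } — disjoint from FOLLOW(A)
  A → F: FIRST \ {ε} = { } — disjoint from FOLLOW(A)

B: nullable alternative(s) B → A; FOLLOW(B) = { $ }
  B → A: FIRST \ {ε} = { } — this is the only nullable alternative, skip
  B → ; A: FIRST \ {ε} = { ';' } — disjoint from FOLLOW(B)
F has a nullable alternative but only one production, so nothing to check.

No FIRST/FOLLOW conflicts found.

Answer: No FIRST/FOLLOW conflicts.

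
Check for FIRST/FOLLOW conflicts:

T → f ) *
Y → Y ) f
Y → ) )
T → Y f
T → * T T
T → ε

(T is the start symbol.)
Yes. T → f ')' '*' with FOLLOW(T) on { 'f' }; T → Y f with FOLLOW(T) on { ')' }; T → '*' T T with FOLLOW(T) on { '*' }

A FIRST/FOLLOW conflict occurs when a non-terminal N has a nullable alternative N → β (β ⇒* ε) and another alternative N → α with FIRST(α) ∩ FOLLOW(N) ≠ ∅: on such a lookahead the parser cannot decide between expanding α and letting N vanish via β.

Nullable non-terminals: T.
FIRST sets used below: FIRST(Y) = { ')' }

T: nullable alternative(s) T → ε; FOLLOW(T) = { $, ')', '*', 'f' }
  T → f ) *: FIRST \ {ε} = { 'f' } — overlaps FOLLOW(T) on { 'f' }: CONFLICT
  T → Y f: FIRST \ {ε} = { ')' } — overlaps FOLLOW(T) on { ')' }: CONFLICT
  T → * T T: FIRST \ {ε} = { '*' } — overlaps FOLLOW(T) on { '*' }: CONFLICT
  T → ε: FIRST \ {ε} = { } — this is the only nullable alternative, skip

Y has no nullable alternative, so no FIRST/FOLLOW check is needed there.

So the grammar has 3 FIRST/FOLLOW conflicts (marked CONFLICT above).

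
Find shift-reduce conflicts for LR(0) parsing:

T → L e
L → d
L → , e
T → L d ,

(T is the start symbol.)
Augment with T' → T and build the canonical LR(0) collection (I0 = CLOSURE({[T' → . T]}), then GOTO on every symbol after a dot until no new states appear). It has 9 states:
  I0: { [L → . , e], [L → . d], [T → . L d ,], [T → . L e], [T' → . T] }  — shift
  I1: { [L → , . e] }  — shift
  I2: { [T → L . d ,], [T → L . e] }  — shift
  I3: { [T' → T .] }  — accept
  I4: { [L → d .] }  — reduce
  I5: { [T → L d . ,] }  — shift
  I6: { [T → L e .] }  — reduce
  I7: { [T → L d , .] }  — reduce
  I8: { [L → , e .] }  — reduce

No state contains both a complete item and a shift item.

Answer: No shift-reduce conflicts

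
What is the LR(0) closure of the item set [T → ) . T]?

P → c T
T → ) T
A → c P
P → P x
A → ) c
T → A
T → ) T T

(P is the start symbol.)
To compute CLOSURE, for each item [A → α.Bβ] where B is a non-terminal, add [B → .γ] for all productions B → γ; repeat for the newly added items until nothing changes.

Start with: [T → ) . T]
  [T → ) . T] has the dot before T: add [T → . ) T], [T → . A], [T → . ) T T]
  [T → . A] has the dot before A: add [A → . c P], [A → . ) c]
No further items can be added.

CLOSURE = { [A → . ) c], [A → . c P], [T → ) . T], [T → . ) T T], [T → . ) T], [T → . A] }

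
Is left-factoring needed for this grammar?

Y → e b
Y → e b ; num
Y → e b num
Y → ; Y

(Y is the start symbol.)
Yes, Y has productions with common prefix 'e b'

Left-factoring is needed when two productions for the same non-terminal
share a common prefix on the right-hand side.

Productions for Y:
  Y → e b
  Y → e b ; num
  Y → e b num
  Y → ; Y

Found common prefix 'e b' in productions for Y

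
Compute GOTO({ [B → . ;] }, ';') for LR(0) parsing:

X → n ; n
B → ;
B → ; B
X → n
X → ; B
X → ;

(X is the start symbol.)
GOTO(I, ';') = CLOSURE({ [A → αX.β] : [A → α.Xβ] ∈ I, X = ';' })

Items with dot before ';', with the dot advanced:
  [B → . ;] → [B → ; .]
Closure adds nothing (no advanced item has the dot before a non-terminal).

GOTO = { [B → ; .] }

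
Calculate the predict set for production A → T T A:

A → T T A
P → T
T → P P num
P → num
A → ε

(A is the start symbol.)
PREDICT(A → T T A) = (FIRST(RHS) \ {ε}) ∪ (FOLLOW(A) if ε ∈ FIRST(RHS), i.e. RHS ⇒* ε)
FIRST(T) = { 'num' }
FIRST(T T A) = { 'num' }
ε ∉ FIRST(T T A), so FOLLOW(A) is not added.
PREDICT(A → T T A) = { 'num' }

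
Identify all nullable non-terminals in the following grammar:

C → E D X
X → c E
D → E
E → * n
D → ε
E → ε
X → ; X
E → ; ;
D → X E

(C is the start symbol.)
ε-productions: D → ε, E → ε
So D, E are immediately nullable.
No further non-terminal can be added: every production for the remaining non-terminals contains a terminal or a non-nullable non-terminal.
Nullable = { 'D', 'E' }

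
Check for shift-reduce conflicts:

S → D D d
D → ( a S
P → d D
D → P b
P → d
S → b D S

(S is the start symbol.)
Yes — I6: [P → d .] vs [D → . ( a S]

A shift-reduce conflict occurs when an LR(0) state has both:
  - a complete (reduce) item [A → α .] (dot at the end), and
  - a shift item [B → β . c γ] (dot before a terminal).

Augment with S' → S and build the canonical LR(0) collection (I0 = CLOSURE({[S' → . S]}), then GOTO on every symbol after a dot until no new states appear). It has 15 states:
  I0: { [D → . ( a S], [D → . P b], [P → . d D], [P → . d], [S → . D D d], [S → . b D S], [S' → . S] }  — shift
  I1: { [D → ( . a S] }  — shift
  I2: { [D → . ( a S], [D → . P b], [P → . d D], [P → . d], [S → D . D d] }  — shift
  I3: { [D → P . b] }  — shift
  I4: { [S' → S .] }  — accept
  I5: { [D → . ( a S], [D → . P b], [P → . d D], [P → . d], [S → b . D S] }  — shift
  I6: { [D → . ( a S], [D → . P b], [P → . d D], [P → . d], [P → d . D], [P → d .] }  — shift, reduce
  I7: { [P → d D .] }  — reduce
  I8: { [D → . ( a S], [D → . P b], [P → . d D], [P → . d], [S → . D D d], [S → . b D S], [S → b D . S] }  — shift
  I9: { [S → b D S .] }  — reduce
  I10: { [D → P b .] }  — reduce
  I11: { [S → D D . d] }  — shift
  I12: { [S → D D d .] }  — reduce
  I13: { [D → ( a . S], [D → . ( a S], [D → . P b], [P → . d D], [P → . d], [S → . D D d], [S → . b D S] }  — shift
  I14: { [D → ( a S .] }  — reduce

I6 contains reduce item [P → d .] and shift items [D → . ( a S], [P → . d], [P → . d D] — shift-reduce conflict.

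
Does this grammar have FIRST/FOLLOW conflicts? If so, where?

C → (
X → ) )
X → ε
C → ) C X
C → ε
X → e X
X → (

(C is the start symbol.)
Yes. C → '(' with FOLLOW(C) on { '(' }; C → ')' C X with FOLLOW(C) on { ')' }; X → ')' ')' with FOLLOW(X) on { ')' }; X → e X with FOLLOW(X) on { 'e' }; X → '(' with FOLLOW(X) on { '(' }

A FIRST/FOLLOW conflict occurs when a non-terminal N has a nullable alternative N → β (β ⇒* ε) and another alternative N → α with FIRST(α) ∩ FOLLOW(N) ≠ ∅: on such a lookahead the parser cannot decide between expanding α and letting N vanish via β.

Nullable non-terminals: C, X.

C: nullable alternative(s) C → ε; FOLLOW(C) = { $, '(', ')', 'e' }
  C → (: FIRST \ {ε} = { '(' } — overlaps FOLLOW(C) on { '(' }: CONFLICT
  C → ) C X: FIRST \ {ε} = { ')' } — overlaps FOLLOW(C) on { ')' }: CONFLICT
  C → ε: FIRST \ {ε} = { } — this is the only nullable alternative, skip

X: nullable alternative(s) X → ε; FOLLOW(X) = { $, '(', ')', 'e' }
  X → ) ): FIRST \ {ε} = { ')' } — overlaps FOLLOW(X) on { ')' }: CONFLICT
  X → ε: FIRST \ {ε} = { } — this is the only nullable alternative, skip
  X → e X: FIRST \ {ε} = { 'e' } — overlaps FOLLOW(X) on { 'e' }: CONFLICT
  X → (: FIRST \ {ε} = { '(' } — overlaps FOLLOW(X) on { '(' }: CONFLICT

So the grammar has 5 FIRST/FOLLOW conflicts (marked CONFLICT above).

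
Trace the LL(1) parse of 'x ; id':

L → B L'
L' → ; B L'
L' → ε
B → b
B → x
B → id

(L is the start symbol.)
LL(1) parsing maintains a stack (initially the start symbol over $) and the input. At each step: if the stack top is a terminal, match it against the current input token; if it is a non-terminal N, replace it with the RHS of M[N, lookahead] (the unique production whose predict set contains the lookahead).

Stack is shown with the top on the left.

Stack     Input     Action
--------------------------
L $       x ; id $  output L → B L'
B L' $    x ; id $  output B → x
x L' $    x ; id $  match 'x'
L' $      ; id $    output L' → ; B L'
; B L' $  ; id $    match ';'
B L' $    id $      output B → id
id L' $   id $      match 'id'
L' $      $         output L' → ε
$         $         accept

The string is accepted.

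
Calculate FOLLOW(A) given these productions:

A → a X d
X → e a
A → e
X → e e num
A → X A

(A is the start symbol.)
{ $ }

To compute FOLLOW(A), find every occurrence of A on a right-hand side N → α A β: add FIRST(β) \ {ε}, and if β is empty or nullable also add FOLLOW(N). Iterate to a fixed point.

A is the start symbol, so $ ∈ FOLLOW(A).
In A → X A: A is at the end; this adds FOLLOW(A) to itself — nothing new

Taking the union: FOLLOW(A) = { $ }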